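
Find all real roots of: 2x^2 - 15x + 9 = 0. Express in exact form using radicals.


Using the quadratic formula: x = (-b ± sqrt(b^2 - 4ac)) / (2a)
Here a = 2, b = -15, c = 9
Discriminant = b^2 - 4ac = (-15)^2 - 4(2)(9) = 225 - 72 = 153
Since discriminant = 153 > 0, there are two real roots.
x = (15 ± 3*sqrt(17)) / 4
Numerically: x ≈ 6.8423 or x ≈ 0.6577

x = (15 + 3*sqrt(17)) / 4 or x = (15 - 3*sqrt(17)) / 4


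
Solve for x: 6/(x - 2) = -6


Multiply both sides by (x - 2): 6 = -6(x - 2)
Distribute: 6 = -6x + 12
-6x = 6 - 12 = -6
x = 1

x = 1


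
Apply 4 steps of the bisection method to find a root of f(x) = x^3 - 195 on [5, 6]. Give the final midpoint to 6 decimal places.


f(x) = x^3 - 195
f(5) = -70 < 0
f(6) = 21 > 0

Step 1: midpoint = (5.000000 + 6.000000)/2 = 5.500000
  f(5.500000) = -28.625000
  f(mid) < 0, so root is in [5.500000, 6.000000]

Step 2: midpoint = (5.500000 + 6.000000)/2 = 5.750000
  f(5.750000) = -4.890625
  f(mid) < 0, so root is in [5.750000, 6.000000]

Step 3: midpoint = (5.750000 + 6.000000)/2 = 5.875000
  f(5.875000) = 7.779297
  f(mid) > 0, so root is in [5.750000, 5.875000]

Step 4: midpoint = (5.750000 + 5.875000)/2 = 5.812500
  f(5.812500) = 1.376221
  f(mid) > 0, so root is in [5.750000, 5.812500]

midpoint = 5.812500


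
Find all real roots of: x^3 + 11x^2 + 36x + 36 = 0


Let p(x) = x^3 + 11x^2 + 36x + 36. By the rational root theorem (leading coefficient 1), any rational root is an integer divisor of 36: try ±1, ±2, ... in turn.
Test x = 1: value = 84 ≠ 0.
Test x = -1: value = 10 ≠ 0.
Test x = 2: value = 160 ≠ 0.
Test x = -2: value = 0 ✓, so (x + 2) is a factor.
Synthetic division by (x + 2): bring down 1; 1(-2) + 11 = 9; 9(-2) + 36 = 18; 18(-2) + 36 = 0 → quotient x^2 + 9x + 18, remainder 0.
Solve the quadratic x^2 + 9x + 18 = 0: discriminant = 9^2 - 4(1)(18) = 81 - 72 = 9.
sqrt(9) = 3, so x = (-9 ± 3)/2: x = -3 or x = -6.

x = -6, x = -3, x = -2


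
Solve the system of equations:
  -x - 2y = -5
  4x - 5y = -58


Using Cramer's rule:
Determinant D = (-1)(-5) - (4)(-2) = 5 + 8 = 13
Dx = (-5)(-5) - (-58)(-2) = 25 - 116 = -91
Dy = (-1)(-58) - (4)(-5) = 58 + 20 = 78
x = Dx/D = -91/13 = -7
y = Dy/D = 78/13 = 6

x = -7, y = 6


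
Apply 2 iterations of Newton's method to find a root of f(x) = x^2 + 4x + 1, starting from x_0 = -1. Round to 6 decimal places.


Newton's method: x_(n+1) = x_n - f(x_n)/f'(x_n)
f(x) = x^2 + 4x + 1
f'(x) = 2x + 4

Iteration 1:
  f(-1.000000) = -2.000000
  f'(-1.000000) = 2.000000
  x_1 = -1.000000 - (-2.000000)/(2.000000) = 0.000000

Iteration 2:
  f(0.000000) = 1.000000
  f'(0.000000) = 4.000000
  x_2 = 0.000000 - (1.000000)/(4.000000) = -0.250000

x_2 = -0.250000


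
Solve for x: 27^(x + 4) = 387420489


Express both sides with the same base.
387420489 = 27^6
Since the bases match, equate exponents: x + 4 = 6
So x = 6 - (4) = 2

x = 2


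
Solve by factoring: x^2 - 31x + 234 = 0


We need two numbers that multiply to 234 and add to -31.
Those numbers are -13 and -18 (since (-13) * (-18) = 234 and (-13) + (-18) = -31).
So x^2 - 31x + 234 = (x - 13)(x - 18) = 0
Setting each factor to zero: x = 13 or x = 18

x = 13, x = 18


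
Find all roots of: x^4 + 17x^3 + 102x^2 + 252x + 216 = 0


Let p(x) = x^4 + 17x^3 + 102x^2 + 252x + 216. By the rational root theorem (leading coefficient 1), any rational root is an integer divisor of 216: try ±1, ±2, ... in turn.
Test x = 1: value = 588 ≠ 0.
Test x = -1: value = 50 ≠ 0.
Test x = 2: value = 1280 ≠ 0.
Test x = -2: value = 0 ✓, so (x + 2) is a factor.
Synthetic division by (x + 2): bring down 1; 1(-2) + 17 = 15; 15(-2) + 102 = 72; 72(-2) + 252 = 108; 108(-2) + 216 = 0 → quotient x^3 + 15x^2 + 72x + 108, remainder 0.
Continue with the quotient x^3 + 15x^2 + 72x + 108 (candidates must divide 108; re-test x = -2 first in case it repeats).
Test x = -2: value = 16 ≠ 0.
Test x = 3: value = 486 ≠ 0.
Test x = -3: value = 0 ✓, so (x + 3) is a factor.
Synthetic division by (x + 3): bring down 1; 1(-3) + 15 = 12; 12(-3) + 72 = 36; 36(-3) + 108 = 0 → quotient x^2 + 12x + 36, remainder 0.
Solve the quadratic x^2 + 12x + 36 = 0: discriminant = 12^2 - 4(1)(36) = 144 - 144 = 0.
Discriminant = 0, so a double root: x = -12/2 = -6.
Collecting all roots found:

x = -6 (multiplicity 2), x = -3, x = -2


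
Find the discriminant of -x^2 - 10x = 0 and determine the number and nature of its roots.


For ax^2 + bx + c = 0, discriminant D = b^2 - 4ac
Here a = -1, b = -10, c = 0
D = (-10)^2 - 4(-1)(0) = 100 - 0 = 100

D = 100 > 0 and is a perfect square (sqrt = 10)
The equation has 2 distinct real rational roots.

Discriminant = 100, 2 distinct real rational roots


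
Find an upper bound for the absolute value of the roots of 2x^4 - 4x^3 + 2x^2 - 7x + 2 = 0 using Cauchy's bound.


Cauchy's bound: all roots r satisfy |r| <= 1 + max(|a_i/a_n|) for i = 0,...,n-1
where a_n is the leading coefficient.

Coefficients: [2, -4, 2, -7, 2]
Leading coefficient a_n = 2
Ratios |a_i/a_n|: 2, 1, 7/2, 1
Maximum ratio: 7/2
Cauchy's bound: |r| <= 1 + 7/2 = 9/2

Upper bound = 9/2


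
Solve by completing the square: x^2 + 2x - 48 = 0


Start: x^2 + 2x - 48 = 0
Move constant: x^2 + 2x = 48
Half of 2 is 1, squared is 1
Add 1 to both sides: x^2 + 2x + 1 = 49
(x + 1)^2 = 49
x + 1 = ±7
x = -1 + 7 = 6 or x = -1 - 7 = -8

x = -8, x = 6


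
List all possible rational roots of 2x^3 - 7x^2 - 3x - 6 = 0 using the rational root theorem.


Rational root theorem: possible roots are ±p/q where:
  p divides the constant term (-6): p ∈ {1, 2, 3, 6}
  q divides the leading coefficient (2): q ∈ {1, 2}

All possible rational roots: -6, -3, -2, -3/2, -1, -1/2, 1/2, 1, 3/2, 2, 3, 6

-6, -3, -2, -3/2, -1, -1/2, 1/2, 1, 3/2, 2, 3, 6


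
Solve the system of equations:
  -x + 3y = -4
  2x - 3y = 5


Using Cramer's rule:
Determinant D = (-1)(-3) - (2)(3) = 3 - 6 = -3
Dx = (-4)(-3) - (5)(3) = 12 - 15 = -3
Dy = (-1)(5) - (2)(-4) = -5 + 8 = 3
x = Dx/D = -3/-3 = 1
y = Dy/D = 3/-3 = -1

x = 1, y = -1


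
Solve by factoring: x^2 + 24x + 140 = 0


We need two numbers that multiply to 140 and add to 24.
Those numbers are 10 and 14 (since 10 * 14 = 140 and 10 + 14 = 24).
So x^2 + 24x + 140 = (x + 10)(x + 14) = 0
Setting each factor to zero: x = -10 or x = -14

x = -14, x = -10


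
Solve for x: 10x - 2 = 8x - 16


Starting with: 10x - 2 = 8x - 16
Move all x terms to left: (10 - 8)x = -16 + 2
Simplify: 2x = -14
Divide both sides by 2: x = -7

x = -7


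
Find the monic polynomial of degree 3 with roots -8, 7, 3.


A monic polynomial with roots -8, 7, 3 is:
p(x) = (x + 8)(x - 7)(x - 3)
After multiplying by (x + 8): x + 8
After multiplying by (x - 7): x^2 + x - 56
After multiplying by (x - 3): x^3 - 2x^2 - 59x + 168

x^3 - 2x^2 - 59x + 168


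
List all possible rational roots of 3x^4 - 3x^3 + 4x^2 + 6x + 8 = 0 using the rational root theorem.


Rational root theorem: possible roots are ±p/q where:
  p divides the constant term (8): p ∈ {1, 2, 4, 8}
  q divides the leading coefficient (3): q ∈ {1, 3}

All possible rational roots: -8, -4, -8/3, -2, -4/3, -1, -2/3, -1/3, 1/3, 2/3, 1, 4/3, 2, 8/3, 4, 8

-8, -4, -8/3, -2, -4/3, -1, -2/3, -1/3, 1/3, 2/3, 1, 4/3, 2, 8/3, 4, 8


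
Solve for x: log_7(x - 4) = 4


Convert to exponential form: x - 4 = 7^4 = 2401
x = 2401 + 4 = 2405
Check: log_7(2405 - 4) = log_7(2401) = log_7(2401) = 4 ✓

x = 2405


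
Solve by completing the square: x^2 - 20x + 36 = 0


Start: x^2 - 20x + 36 = 0
Move constant: x^2 - 20x = -36
Half of -20 is -10, squared is 100
Add 100 to both sides: x^2 - 20x + 100 = 64
(x - 10)^2 = 64
x - 10 = ±8
x = 10 + 8 = 18 or x = 10 - 8 = 2

x = 2, x = 18


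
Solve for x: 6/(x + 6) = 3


Multiply both sides by (x + 6): 6 = 3(x + 6)
Distribute: 6 = 3x + 18
3x = 6 - 18 = -12
x = -4

x = -4


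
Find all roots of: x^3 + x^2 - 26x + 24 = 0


Let p(x) = x^3 + x^2 - 26x + 24. By the rational root theorem (leading coefficient 1), any rational root is an integer divisor of 24: try ±1, ±2, ... in turn.
Test x = 1: value = 0 ✓, so (x - 1) is a factor.
Synthetic division by (x - 1): bring down 1; 1(1) + 1 = 2; 2(1) - 26 = -24; (-24)(1) + 24 = 0 → quotient x^2 + 2x - 24, remainder 0.
Solve the quadratic x^2 + 2x - 24 = 0: discriminant = 2^2 - 4(1)(-24) = 4 + 96 = 100.
sqrt(100) = 10, so x = (-2 ± 10)/2: x = 4 or x = -6.
Collecting all roots found:

x = -6, x = 1, x = 4


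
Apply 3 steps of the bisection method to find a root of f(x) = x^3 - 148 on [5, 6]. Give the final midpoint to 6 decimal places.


f(x) = x^3 - 148
f(5) = -23 < 0
f(6) = 68 > 0

Step 1: midpoint = (5.000000 + 6.000000)/2 = 5.500000
  f(5.500000) = 18.375000
  f(mid) > 0, so root is in [5.000000, 5.500000]

Step 2: midpoint = (5.000000 + 5.500000)/2 = 5.250000
  f(5.250000) = -3.296875
  f(mid) < 0, so root is in [5.250000, 5.500000]

Step 3: midpoint = (5.250000 + 5.500000)/2 = 5.375000
  f(5.375000) = 7.287109
  f(mid) > 0, so root is in [5.250000, 5.375000]

midpoint = 5.375000


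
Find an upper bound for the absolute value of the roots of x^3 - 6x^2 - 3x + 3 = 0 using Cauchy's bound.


Cauchy's bound: all roots r satisfy |r| <= 1 + max(|a_i/a_n|) for i = 0,...,n-1
where a_n is the leading coefficient.

Coefficients: [1, -6, -3, 3]
Leading coefficient a_n = 1
Ratios |a_i/a_n|: 6, 3, 3
Maximum ratio: 6
Cauchy's bound: |r| <= 1 + 6 = 7

Upper bound = 7


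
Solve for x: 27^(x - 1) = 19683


Express both sides with the same base.
19683 = 27^3
Since the bases match, equate exponents: x - 1 = 3
So x = 3 - (-1) = 4

x = 4


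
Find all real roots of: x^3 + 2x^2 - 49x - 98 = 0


Let p(x) = x^3 + 2x^2 - 49x - 98. By the rational root theorem (leading coefficient 1), any rational root is an integer divisor of 98: try ±1, ±2, ... in turn.
Test x = 1: value = -144 ≠ 0.
Test x = -1: value = -48 ≠ 0.
Test x = 2: value = -180 ≠ 0.
Test x = -2: value = 0 ✓, so (x + 2) is a factor.
Synthetic division by (x + 2): bring down 1; 1(-2) + 2 = 0; 0(-2) - 49 = -49; (-49)(-2) - 98 = 0 → quotient x^2 - 49, remainder 0.
Solve the quadratic x^2 - 49 = 0: discriminant = 0^2 - 4(1)(-49) = 0 + 196 = 196.
sqrt(196) = 14, so x = (0 ± 14)/2: x = 7 or x = -7.

x = -7, x = -2, x = 7


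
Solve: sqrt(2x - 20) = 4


Square both sides: 2x - 20 = 4^2 = 16
2x = 16 + 20 = 36
x = 18
Check: sqrt(2*18 - 20) = sqrt(16) = 4 ✓

x = 18


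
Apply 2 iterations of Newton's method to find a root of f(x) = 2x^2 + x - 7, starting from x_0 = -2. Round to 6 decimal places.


Newton's method: x_(n+1) = x_n - f(x_n)/f'(x_n)
f(x) = 2x^2 + x - 7
f'(x) = 4x + 1

Iteration 1:
  f(-2.000000) = -1.000000
  f'(-2.000000) = -7.000000
  x_1 = -2.000000 - (-1.000000)/(-7.000000) = -2.142857

Iteration 2:
  f(-2.142857) = 0.040816
  f'(-2.142857) = -7.571429
  x_2 = -2.142857 - (0.040816)/(-7.571429) = -2.137466

x_2 = -2.137466


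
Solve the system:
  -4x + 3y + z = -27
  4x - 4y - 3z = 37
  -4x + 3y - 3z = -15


Using Cramer's rule. Expand each determinant along the first row.
D  = (-4)*[(-4)*(-3) - (-3)*3] - 3*[4*(-3) - (-3)*(-4)] + 1*[4*3 - (-4)*(-4)]
  = (-4)*(21) - 3*(-24) + 1*(-4) = -16
Dx = (-27)*[(-4)*(-3) - (-3)*3] - 3*[37*(-3) - (-3)*(-15)] + 1*[37*3 - (-4)*(-15)]
  = (-27)*(21) - 3*(-156) + 1*(51) = -48
Dy = (-4)*[37*(-3) - (-3)*(-15)] - (-27)*[4*(-3) - (-3)*(-4)] + 1*[4*(-15) - 37*(-4)]
  = (-4)*(-156) - (-27)*(-24) + 1*(88) = 64
Dz = (-4)*[(-4)*(-15) - 37*3] - 3*[4*(-15) - 37*(-4)] + (-27)*[4*3 - (-4)*(-4)]
  = (-4)*(-51) - 3*(88) + (-27)*(-4) = 48
x = Dx/D = -48/-16 = 3, y = Dy/D = 64/-16 = -4, z = Dz/D = 48/-16 = -3
Check eq1: (-4)(3) + (3)(-4) + (1)(-3) = -27 = -27 ✓
Check eq2: (4)(3) + (-4)(-4) + (-3)(-3) = 37 = 37 ✓
Check eq3: (-4)(3) + (3)(-4) + (-3)(-3) = -15 = -15 ✓

x = 3, y = -4, z = -3


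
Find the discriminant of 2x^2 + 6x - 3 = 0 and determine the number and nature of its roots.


For ax^2 + bx + c = 0, discriminant D = b^2 - 4ac
Here a = 2, b = 6, c = -3
D = (6)^2 - 4(2)(-3) = 36 + 24 = 60

D = 60 > 0 but not a perfect square
The equation has 2 distinct real irrational roots.

Discriminant = 60, 2 distinct real irrational roots


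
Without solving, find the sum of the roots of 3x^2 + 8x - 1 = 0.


By Vieta's formulas for ax^2 + bx + c = 0:
  Sum of roots = -b/a
  Product of roots = c/a

Here a = 3, b = 8, c = -1
Sum = -(8)/3 = -8/3
Product = -1/3 = -1/3

Sum = -8/3


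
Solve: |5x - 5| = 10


An absolute value equation |expr| = 10 gives two cases:
Case 1: 5x - 5 = 10
  5x = 15, so x = 3
Case 2: 5x - 5 = -10
  5x = -5, so x = -1

x = -1, x = 3


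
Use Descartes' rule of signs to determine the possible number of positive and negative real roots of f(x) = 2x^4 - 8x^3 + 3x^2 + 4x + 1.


Descartes' rule of signs:

For positive roots, count sign changes in f(x) = 2x^4 - 8x^3 + 3x^2 + 4x + 1:
Signs of coefficients: +, -, +, +, +
Number of sign changes: 2
Possible positive real roots: 2, 0

For negative roots, examine f(-x) = 2x^4 + 8x^3 + 3x^2 - 4x + 1:
Signs of coefficients: +, +, +, -, +
Number of sign changes: 2
Possible negative real roots: 2, 0

Positive roots: 2 or 0; Negative roots: 2 or 0


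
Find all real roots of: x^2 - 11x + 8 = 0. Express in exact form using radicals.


Using the quadratic formula: x = (-b ± sqrt(b^2 - 4ac)) / (2a)
Here a = 1, b = -11, c = 8
Discriminant = b^2 - 4ac = (-11)^2 - 4(1)(8) = 121 - 32 = 89
Since discriminant = 89 > 0, there are two real roots.
x = (11 ± sqrt(89)) / 2
Numerically: x ≈ 10.2170 or x ≈ 0.7830

x = (11 + sqrt(89)) / 2 or x = (11 - sqrt(89)) / 2


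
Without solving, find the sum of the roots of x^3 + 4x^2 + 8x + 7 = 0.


By Vieta's formulas for x^3 + bx^2 + cx + d = 0:
  r1 + r2 + r3 = -b/a = -4
  r1*r2 + r1*r3 + r2*r3 = c/a = 8
  r1*r2*r3 = -d/a = -7


Sum = -4


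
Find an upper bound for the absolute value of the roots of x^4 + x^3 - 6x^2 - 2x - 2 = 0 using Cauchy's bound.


Cauchy's bound: all roots r satisfy |r| <= 1 + max(|a_i/a_n|) for i = 0,...,n-1
where a_n is the leading coefficient.

Coefficients: [1, 1, -6, -2, -2]
Leading coefficient a_n = 1
Ratios |a_i/a_n|: 1, 6, 2, 2
Maximum ratio: 6
Cauchy's bound: |r| <= 1 + 6 = 7

Upper bound = 7


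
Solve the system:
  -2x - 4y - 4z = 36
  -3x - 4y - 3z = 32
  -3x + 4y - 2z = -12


Using Cramer's rule. Expand each determinant along the first row.
D  = (-2)*[(-4)*(-2) - (-3)*4] - (-4)*[(-3)*(-2) - (-3)*(-3)] + (-4)*[(-3)*4 - (-4)*(-3)]
  = (-2)*(20) - (-4)*(-3) + (-4)*(-24) = 44
Dx = 36*[(-4)*(-2) - (-3)*4] - (-4)*[32*(-2) - (-3)*(-12)] + (-4)*[32*4 - (-4)*(-12)]
  = 36*(20) - (-4)*(-100) + (-4)*(80) = 0
Dy = (-2)*[32*(-2) - (-3)*(-12)] - 36*[(-3)*(-2) - (-3)*(-3)] + (-4)*[(-3)*(-12) - 32*(-3)]
  = (-2)*(-100) - 36*(-3) + (-4)*(132) = -220
Dz = (-2)*[(-4)*(-12) - 32*4] - (-4)*[(-3)*(-12) - 32*(-3)] + 36*[(-3)*4 - (-4)*(-3)]
  = (-2)*(-80) - (-4)*(132) + 36*(-24) = -176
x = Dx/D = 0/44 = 0, y = Dy/D = -220/44 = -5, z = Dz/D = -176/44 = -4
Check eq1: (-2)(0) + (-4)(-5) + (-4)(-4) = 36 = 36 ✓
Check eq2: (-3)(0) + (-4)(-5) + (-3)(-4) = 32 = 32 ✓
Check eq3: (-3)(0) + (4)(-5) + (-2)(-4) = -12 = -12 ✓

x = 0, y = -5, z = -4


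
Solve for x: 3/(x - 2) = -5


Multiply both sides by (x - 2): 3 = -5(x - 2)
Distribute: 3 = -5x + 10
-5x = 3 - 10 = -7
x = 7/5

x = 7/5


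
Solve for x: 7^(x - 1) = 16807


Express both sides with the same base.
16807 = 7^5
Since the bases match, equate exponents: x - 1 = 5
So x = 5 - (-1) = 6

x = 6


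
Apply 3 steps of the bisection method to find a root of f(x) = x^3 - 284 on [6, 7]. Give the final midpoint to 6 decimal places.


f(x) = x^3 - 284
f(6) = -68 < 0
f(7) = 59 > 0

Step 1: midpoint = (6.000000 + 7.000000)/2 = 6.500000
  f(6.500000) = -9.375000
  f(mid) < 0, so root is in [6.500000, 7.000000]

Step 2: midpoint = (6.500000 + 7.000000)/2 = 6.750000
  f(6.750000) = 23.546875
  f(mid) > 0, so root is in [6.500000, 6.750000]

Step 3: midpoint = (6.500000 + 6.750000)/2 = 6.625000
  f(6.625000) = 6.775391
  f(mid) > 0, so root is in [6.500000, 6.625000]

midpoint = 6.625000


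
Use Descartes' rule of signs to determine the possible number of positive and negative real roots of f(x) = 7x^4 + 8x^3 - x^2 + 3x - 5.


Descartes' rule of signs:

For positive roots, count sign changes in f(x) = 7x^4 + 8x^3 - x^2 + 3x - 5:
Signs of coefficients: +, +, -, +, -
Number of sign changes: 3
Possible positive real roots: 3, 1

For negative roots, examine f(-x) = 7x^4 - 8x^3 - x^2 - 3x - 5:
Signs of coefficients: +, -, -, -, -
Number of sign changes: 1
Possible negative real roots: 1

Positive roots: 3 or 1; Negative roots: 1


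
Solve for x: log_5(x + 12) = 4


Convert to exponential form: x + 12 = 5^4 = 625
x = 625 - 12 = 613
Check: log_5(613 + 12) = log_5(625) = log_5(625) = 4 ✓

x = 613


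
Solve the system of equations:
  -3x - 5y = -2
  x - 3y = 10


Using Cramer's rule:
Determinant D = (-3)(-3) - (1)(-5) = 9 + 5 = 14
Dx = (-2)(-3) - (10)(-5) = 6 + 50 = 56
Dy = (-3)(10) - (1)(-2) = -30 + 2 = -28
x = Dx/D = 56/14 = 4
y = Dy/D = -28/14 = -2

x = 4, y = -2


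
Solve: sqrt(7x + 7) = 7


Square both sides: 7x + 7 = 7^2 = 49
7x = 49 - 7 = 42
x = 6
Check: sqrt(7*6 + 7) = sqrt(49) = 7 ✓

x = 6


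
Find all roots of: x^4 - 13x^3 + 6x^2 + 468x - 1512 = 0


Let p(x) = x^4 - 13x^3 + 6x^2 + 468x - 1512. By the rational root theorem (leading coefficient 1), any rational root is an integer divisor of 1512: try ±1, ±2, ... in turn.
Test x = 1: value = -1050 ≠ 0.
Test x = -1: value = -1960 ≠ 0.
Test x = 2: value = -640 ≠ 0.
Test x = -2: value = -2304 ≠ 0.
Test x = 3: value = -324 ≠ 0.
Test x = -3: value = -2430 ≠ 0.
Test x = 4: value = -120 ≠ 0.
Test x = -4: value = -2200 ≠ 0.
Test x = 6: value = 0 ✓, so (x - 6) is a factor.
Synthetic division by (x - 6): bring down 1; 1(6) - 13 = -7; (-7)(6) + 6 = -36; (-36)(6) + 468 = 252; 252(6) - 1512 = 0 → quotient x^3 - 7x^2 - 36x + 252, remainder 0.
Continue with the quotient x^3 - 7x^2 - 36x + 252 (candidates must divide 252; re-test x = 6 first in case it repeats).
Test x = 6: value = 0 ✓, so (x - 6) is a factor.
Synthetic division by (x - 6): bring down 1; 1(6) - 7 = -1; (-1)(6) - 36 = -42; (-42)(6) + 252 = 0 → quotient x^2 - x - 42, remainder 0.
Solve the quadratic x^2 - x - 42 = 0: discriminant = (-1)^2 - 4(1)(-42) = 1 + 168 = 169.
sqrt(169) = 13, so x = (1 ± 13)/2: x = 7 or x = -6.
Collecting all roots found:

x = -6, x = 6 (multiplicity 2), x = 7


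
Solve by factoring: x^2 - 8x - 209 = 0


We need two numbers that multiply to -209 and add to -8.
Those numbers are 11 and -19 (since 11 * (-19) = -209 and 11 + (-19) = -8).
So x^2 - 8x - 209 = (x + 11)(x - 19) = 0
Setting each factor to zero: x = -11 or x = 19

x = -11, x = 19


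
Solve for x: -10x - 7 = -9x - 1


Starting with: -10x - 7 = -9x - 1
Move all x terms to left: (-10 + 9)x = -1 + 7
Simplify: -x = 6
Divide both sides by -1: x = -6

x = -6


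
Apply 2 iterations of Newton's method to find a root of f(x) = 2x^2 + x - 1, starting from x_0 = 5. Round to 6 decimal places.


Newton's method: x_(n+1) = x_n - f(x_n)/f'(x_n)
f(x) = 2x^2 + x - 1
f'(x) = 4x + 1

Iteration 1:
  f(5.000000) = 54.000000
  f'(5.000000) = 21.000000
  x_1 = 5.000000 - (54.000000)/(21.000000) = 2.428571

Iteration 2:
  f(2.428571) = 13.224490
  f'(2.428571) = 10.714286
  x_2 = 2.428571 - (13.224490)/(10.714286) = 1.194286

x_2 = 1.194286


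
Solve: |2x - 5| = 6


An absolute value equation |expr| = 6 gives two cases:
Case 1: 2x - 5 = 6
  2x = 11, so x = 11/2
Case 2: 2x - 5 = -6
  2x = -1, so x = -1/2

x = -1/2, x = 11/2


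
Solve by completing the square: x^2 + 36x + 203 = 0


Start: x^2 + 36x + 203 = 0
Move constant: x^2 + 36x = -203
Half of 36 is 18, squared is 324
Add 324 to both sides: x^2 + 36x + 324 = 121
(x + 18)^2 = 121
x + 18 = ±11
x = -18 + 11 = -7 or x = -18 - 11 = -29

x = -29, x = -7


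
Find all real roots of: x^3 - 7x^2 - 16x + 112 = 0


Let p(x) = x^3 - 7x^2 - 16x + 112. By the rational root theorem (leading coefficient 1), any rational root is an integer divisor of 112: try ±1, ±2, ... in turn.
Test x = 1: value = 90 ≠ 0.
Test x = -1: value = 120 ≠ 0.
Test x = 2: value = 60 ≠ 0.
Test x = -2: value = 108 ≠ 0.
Test x = 4: value = 0 ✓, so (x - 4) is a factor.
Synthetic division by (x - 4): bring down 1; 1(4) - 7 = -3; (-3)(4) - 16 = -28; (-28)(4) + 112 = 0 → quotient x^2 - 3x - 28, remainder 0.
Solve the quadratic x^2 - 3x - 28 = 0: discriminant = (-3)^2 - 4(1)(-28) = 9 + 112 = 121.
sqrt(121) = 11, so x = (3 ± 11)/2: x = 7 or x = -4.

x = -4, x = 4, x = 7


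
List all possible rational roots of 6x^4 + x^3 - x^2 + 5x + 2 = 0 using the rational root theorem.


Rational root theorem: possible roots are ±p/q where:
  p divides the constant term (2): p ∈ {1, 2}
  q divides the leading coefficient (6): q ∈ {1, 2, 3, 6}

All possible rational roots: -2, -1, -2/3, -1/2, -1/3, -1/6, 1/6, 1/3, 1/2, 2/3, 1, 2

-2, -1, -2/3, -1/2, -1/3, -1/6, 1/6, 1/3, 1/2, 2/3, 1, 2


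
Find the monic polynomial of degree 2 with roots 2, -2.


A monic polynomial with roots 2, -2 is:
p(x) = (x - 2)(x + 2)
After multiplying by (x - 2): x - 2
After multiplying by (x + 2): x^2 - 4

x^2 - 4


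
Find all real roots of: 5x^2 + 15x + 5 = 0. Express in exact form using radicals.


Using the quadratic formula: x = (-b ± sqrt(b^2 - 4ac)) / (2a)
Here a = 5, b = 15, c = 5
Discriminant = b^2 - 4ac = 15^2 - 4(5)(5) = 225 - 100 = 125
Since discriminant = 125 > 0, there are two real roots.
x = (-15 ± 5*sqrt(5)) / 10
Simplifying: x = (-3 ± sqrt(5)) / 2
Numerically: x ≈ -0.3820 or x ≈ -2.6180

x = (-3 + sqrt(5)) / 2 or x = (-3 - sqrt(5)) / 2


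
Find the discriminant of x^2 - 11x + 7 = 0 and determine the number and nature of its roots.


For ax^2 + bx + c = 0, discriminant D = b^2 - 4ac
Here a = 1, b = -11, c = 7
D = (-11)^2 - 4(1)(7) = 121 - 28 = 93

D = 93 > 0 but not a perfect square
The equation has 2 distinct real irrational roots.

Discriminant = 93, 2 distinct real irrational roots


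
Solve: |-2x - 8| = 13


An absolute value equation |expr| = 13 gives two cases:
Case 1: -2x - 8 = 13
  -2x = 21, so x = -21/2
Case 2: -2x - 8 = -13
  -2x = -5, so x = 5/2

x = -21/2, x = 5/2


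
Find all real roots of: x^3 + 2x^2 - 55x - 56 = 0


Let p(x) = x^3 + 2x^2 - 55x - 56. By the rational root theorem (leading coefficient 1), any rational root is an integer divisor of 56: try ±1, ±2, ... in turn.
Test x = 1: value = -108 ≠ 0.
Test x = -1: value = 0 ✓, so (x + 1) is a factor.
Synthetic division by (x + 1): bring down 1; 1(-1) + 2 = 1; 1(-1) - 55 = -56; (-56)(-1) - 56 = 0 → quotient x^2 + x - 56, remainder 0.
Solve the quadratic x^2 + x - 56 = 0: discriminant = 1^2 - 4(1)(-56) = 1 + 224 = 225.
sqrt(225) = 15, so x = (-1 ± 15)/2: x = 7 or x = -8.

x = -8, x = -1, x = 7


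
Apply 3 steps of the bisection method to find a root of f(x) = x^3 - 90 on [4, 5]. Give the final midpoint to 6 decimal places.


f(x) = x^3 - 90
f(4) = -26 < 0
f(5) = 35 > 0

Step 1: midpoint = (4.000000 + 5.000000)/2 = 4.500000
  f(4.500000) = 1.125000
  f(mid) > 0, so root is in [4.000000, 4.500000]

Step 2: midpoint = (4.000000 + 4.500000)/2 = 4.250000
  f(4.250000) = -13.234375
  f(mid) < 0, so root is in [4.250000, 4.500000]

Step 3: midpoint = (4.250000 + 4.500000)/2 = 4.375000
  f(4.375000) = -6.259766
  f(mid) < 0, so root is in [4.375000, 4.500000]

midpoint = 4.375000


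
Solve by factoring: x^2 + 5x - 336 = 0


We need two numbers that multiply to -336 and add to 5.
Those numbers are -16 and 21 (since (-16) * 21 = -336 and (-16) + 21 = 5).
So x^2 + 5x - 336 = (x - 16)(x + 21) = 0
Setting each factor to zero: x = 16 or x = -21

x = -21, x = 16


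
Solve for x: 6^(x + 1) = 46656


Express both sides with the same base.
46656 = 6^6
Since the bases match, equate exponents: x + 1 = 6
So x = 6 - (1) = 5

x = 5


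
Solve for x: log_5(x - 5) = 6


Convert to exponential form: x - 5 = 5^6 = 15625
x = 15625 + 5 = 15630
Check: log_5(15630 - 5) = log_5(15625) = log_5(15625) = 6 ✓

x = 15630


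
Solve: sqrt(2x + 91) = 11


Square both sides: 2x + 91 = 11^2 = 121
2x = 121 - 91 = 30
x = 15
Check: sqrt(2*15 + 91) = sqrt(121) = 11 ✓

x = 15


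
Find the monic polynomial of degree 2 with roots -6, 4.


A monic polynomial with roots -6, 4 is:
p(x) = (x + 6)(x - 4)
After multiplying by (x + 6): x + 6
After multiplying by (x - 4): x^2 + 2x - 24

x^2 + 2x - 24


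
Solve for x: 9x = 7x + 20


Starting with: 9x = 7x + 20
Move all x terms to left: (9 - 7)x = 20 - 0
Simplify: 2x = 20
Divide both sides by 2: x = 10

x = 10


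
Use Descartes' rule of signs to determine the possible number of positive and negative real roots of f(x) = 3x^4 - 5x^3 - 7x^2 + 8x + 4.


Descartes' rule of signs:

For positive roots, count sign changes in f(x) = 3x^4 - 5x^3 - 7x^2 + 8x + 4:
Signs of coefficients: +, -, -, +, +
Number of sign changes: 2
Possible positive real roots: 2, 0

For negative roots, examine f(-x) = 3x^4 + 5x^3 - 7x^2 - 8x + 4:
Signs of coefficients: +, +, -, -, +
Number of sign changes: 2
Possible negative real roots: 2, 0

Positive roots: 2 or 0; Negative roots: 2 or 0


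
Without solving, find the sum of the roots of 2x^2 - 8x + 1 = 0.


By Vieta's formulas for ax^2 + bx + c = 0:
  Sum of roots = -b/a
  Product of roots = c/a

Here a = 2, b = -8, c = 1
Sum = -(-8)/2 = 4
Product = 1/2 = 1/2

Sum = 4


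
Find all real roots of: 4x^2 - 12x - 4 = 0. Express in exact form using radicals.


Using the quadratic formula: x = (-b ± sqrt(b^2 - 4ac)) / (2a)
Here a = 4, b = -12, c = -4
Discriminant = b^2 - 4ac = (-12)^2 - 4(4)(-4) = 144 + 64 = 208
Since discriminant = 208 > 0, there are two real roots.
x = (12 ± 4*sqrt(13)) / 8
Simplifying: x = (3 ± sqrt(13)) / 2
Numerically: x ≈ 3.3028 or x ≈ -0.3028

x = (3 + sqrt(13)) / 2 or x = (3 - sqrt(13)) / 2


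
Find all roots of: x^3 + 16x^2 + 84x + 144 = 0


Let p(x) = x^3 + 16x^2 + 84x + 144. By the rational root theorem (leading coefficient 1), any rational root is an integer divisor of 144: try ±1, ±2, ... in turn.
Test x = 1: value = 245 ≠ 0.
Test x = -1: value = 75 ≠ 0.
Test x = 2: value = 384 ≠ 0.
Test x = -2: value = 32 ≠ 0.
Test x = 3: value = 567 ≠ 0.
Test x = -3: value = 9 ≠ 0.
Test x = 4: value = 800 ≠ 0.
Test x = -4: value = 0 ✓, so (x + 4) is a factor.
Synthetic division by (x + 4): bring down 1; 1(-4) + 16 = 12; 12(-4) + 84 = 36; 36(-4) + 144 = 0 → quotient x^2 + 12x + 36, remainder 0.
Solve the quadratic x^2 + 12x + 36 = 0: discriminant = 12^2 - 4(1)(36) = 144 - 144 = 0.
Discriminant = 0, so a double root: x = -12/2 = -6.
Collecting all roots found:

x = -6 (multiplicity 2), x = -4


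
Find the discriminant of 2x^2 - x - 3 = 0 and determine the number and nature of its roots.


For ax^2 + bx + c = 0, discriminant D = b^2 - 4ac
Here a = 2, b = -1, c = -3
D = (-1)^2 - 4(2)(-3) = 1 + 24 = 25

D = 25 > 0 and is a perfect square (sqrt = 5)
The equation has 2 distinct real rational roots.

Discriminant = 25, 2 distinct real rational roots


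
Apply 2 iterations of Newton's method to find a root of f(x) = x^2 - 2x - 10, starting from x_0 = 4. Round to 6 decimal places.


Newton's method: x_(n+1) = x_n - f(x_n)/f'(x_n)
f(x) = x^2 - 2x - 10
f'(x) = 2x - 2

Iteration 1:
  f(4.000000) = -2.000000
  f'(4.000000) = 6.000000
  x_1 = 4.000000 - (-2.000000)/(6.000000) = 4.333333

Iteration 2:
  f(4.333333) = 0.111111
  f'(4.333333) = 6.666667
  x_2 = 4.333333 - (0.111111)/(6.666667) = 4.316667

x_2 = 4.316667


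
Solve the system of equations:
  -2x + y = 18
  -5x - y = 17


Using Cramer's rule:
Determinant D = (-2)(-1) - (-5)(1) = 2 + 5 = 7
Dx = (18)(-1) - (17)(1) = -18 - 17 = -35
Dy = (-2)(17) - (-5)(18) = -34 + 90 = 56
x = Dx/D = -35/7 = -5
y = Dy/D = 56/7 = 8

x = -5, y = 8


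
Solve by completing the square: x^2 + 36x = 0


Start: x^2 + 36x + 0 = 0
Move constant: x^2 + 36x = 0
Half of 36 is 18, squared is 324
Add 324 to both sides: x^2 + 36x + 324 = 324
(x + 18)^2 = 324
x + 18 = ±18
x = -18 + 18 = 0 or x = -18 - 18 = -36

x = -36, x = 0


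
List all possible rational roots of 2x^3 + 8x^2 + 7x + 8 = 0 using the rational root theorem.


Rational root theorem: possible roots are ±p/q where:
  p divides the constant term (8): p ∈ {1, 2, 4, 8}
  q divides the leading coefficient (2): q ∈ {1, 2}

All possible rational roots: -8, -4, -2, -1, -1/2, 1/2, 1, 2, 4, 8

-8, -4, -2, -1, -1/2, 1/2, 1, 2, 4, 8


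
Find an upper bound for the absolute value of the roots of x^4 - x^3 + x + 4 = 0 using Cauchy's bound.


Cauchy's bound: all roots r satisfy |r| <= 1 + max(|a_i/a_n|) for i = 0,...,n-1
where a_n is the leading coefficient.

Coefficients: [1, -1, 0, 1, 4]
Leading coefficient a_n = 1
Ratios |a_i/a_n|: 1, 0, 1, 4
Maximum ratio: 4
Cauchy's bound: |r| <= 1 + 4 = 5

Upper bound = 5


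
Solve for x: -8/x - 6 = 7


Subtract -6 from both sides: -8/x = 13
Multiply both sides by x: -8 = 13 * x
Divide by 13: x = -8/13

x = -8/13


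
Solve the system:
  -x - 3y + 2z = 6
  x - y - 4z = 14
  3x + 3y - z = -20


Using Cramer's rule. Expand each determinant along the first row.
D  = (-1)*[(-1)*(-1) - (-4)*3] - (-3)*[1*(-1) - (-4)*3] + 2*[1*3 - (-1)*3]
  = (-1)*(13) - (-3)*(11) + 2*(6) = 32
Dx = 6*[(-1)*(-1) - (-4)*3] - (-3)*[14*(-1) - (-4)*(-20)] + 2*[14*3 - (-1)*(-20)]
  = 6*(13) - (-3)*(-94) + 2*(22) = -160
Dy = (-1)*[14*(-1) - (-4)*(-20)] - 6*[1*(-1) - (-4)*3] + 2*[1*(-20) - 14*3]
  = (-1)*(-94) - 6*(11) + 2*(-62) = -96
Dz = (-1)*[(-1)*(-20) - 14*3] - (-3)*[1*(-20) - 14*3] + 6*[1*3 - (-1)*3]
  = (-1)*(-22) - (-3)*(-62) + 6*(6) = -128
x = Dx/D = -160/32 = -5, y = Dy/D = -96/32 = -3, z = Dz/D = -128/32 = -4
Check eq1: (-1)(-5) + (-3)(-3) + (2)(-4) = 6 = 6 ✓
Check eq2: (1)(-5) + (-1)(-3) + (-4)(-4) = 14 = 14 ✓
Check eq3: (3)(-5) + (3)(-3) + (-1)(-4) = -20 = -20 ✓

x = -5, y = -3, z = -4


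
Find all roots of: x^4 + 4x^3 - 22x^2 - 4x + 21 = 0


Let p(x) = x^4 + 4x^3 - 22x^2 - 4x + 21. By the rational root theorem (leading coefficient 1), any rational root is an integer divisor of 21: try ±1, ±2, ... in turn.
Test x = 1: value = 0 ✓, so (x - 1) is a factor.
Synthetic division by (x - 1): bring down 1; 1(1) + 4 = 5; 5(1) - 22 = -17; (-17)(1) - 4 = -21; (-21)(1) + 21 = 0 → quotient x^3 + 5x^2 - 17x - 21, remainder 0.
Continue with the quotient x^3 + 5x^2 - 17x - 21 (candidates must divide 21; re-test x = 1 first in case it repeats).
Test x = 1: value = -32 ≠ 0.
Test x = -1: value = 0 ✓, so (x + 1) is a factor.
Synthetic division by (x + 1): bring down 1; 1(-1) + 5 = 4; 4(-1) - 17 = -21; (-21)(-1) - 21 = 0 → quotient x^2 + 4x - 21, remainder 0.
Solve the quadratic x^2 + 4x - 21 = 0: discriminant = 4^2 - 4(1)(-21) = 16 + 84 = 100.
sqrt(100) = 10, so x = (-4 ± 10)/2: x = 3 or x = -7.
Collecting all roots found:

x = -7, x = -1, x = 1, x = 3


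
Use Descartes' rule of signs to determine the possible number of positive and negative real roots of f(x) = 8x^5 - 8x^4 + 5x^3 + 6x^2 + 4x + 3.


Descartes' rule of signs:

For positive roots, count sign changes in f(x) = 8x^5 - 8x^4 + 5x^3 + 6x^2 + 4x + 3:
Signs of coefficients: +, -, +, +, +, +
Number of sign changes: 2
Possible positive real roots: 2, 0

For negative roots, examine f(-x) = -8x^5 - 8x^4 - 5x^3 + 6x^2 - 4x + 3:
Signs of coefficients: -, -, -, +, -, +
Number of sign changes: 3
Possible negative real roots: 3, 1

Positive roots: 2 or 0; Negative roots: 3 or 1


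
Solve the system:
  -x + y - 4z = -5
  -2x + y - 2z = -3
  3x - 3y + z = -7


Using Cramer's rule. Expand each determinant along the first row.
D  = (-1)*[1*1 - (-2)*(-3)] - 1*[(-2)*1 - (-2)*3] + (-4)*[(-2)*(-3) - 1*3]
  = (-1)*(-5) - 1*(4) + (-4)*(3) = -11
Dx = (-5)*[1*1 - (-2)*(-3)] - 1*[(-3)*1 - (-2)*(-7)] + (-4)*[(-3)*(-3) - 1*(-7)]
  = (-5)*(-5) - 1*(-17) + (-4)*(16) = -22
Dy = (-1)*[(-3)*1 - (-2)*(-7)] - (-5)*[(-2)*1 - (-2)*3] + (-4)*[(-2)*(-7) - (-3)*3]
  = (-1)*(-17) - (-5)*(4) + (-4)*(23) = -55
Dz = (-1)*[1*(-7) - (-3)*(-3)] - 1*[(-2)*(-7) - (-3)*3] + (-5)*[(-2)*(-3) - 1*3]
  = (-1)*(-16) - 1*(23) + (-5)*(3) = -22
x = Dx/D = -22/-11 = 2, y = Dy/D = -55/-11 = 5, z = Dz/D = -22/-11 = 2
Check eq1: (-1)(2) + (1)(5) + (-4)(2) = -5 = -5 ✓
Check eq2: (-2)(2) + (1)(5) + (-2)(2) = -3 = -3 ✓
Check eq3: (3)(2) + (-3)(5) + (1)(2) = -7 = -7 ✓

x = 2, y = 5, z = 2


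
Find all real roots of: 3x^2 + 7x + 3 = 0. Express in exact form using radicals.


Using the quadratic formula: x = (-b ± sqrt(b^2 - 4ac)) / (2a)
Here a = 3, b = 7, c = 3
Discriminant = b^2 - 4ac = 7^2 - 4(3)(3) = 49 - 36 = 13
Since discriminant = 13 > 0, there are two real roots.
x = (-7 ± sqrt(13)) / 6
Numerically: x ≈ -0.5657 or x ≈ -1.7676

x = (-7 + sqrt(13)) / 6 or x = (-7 - sqrt(13)) / 6


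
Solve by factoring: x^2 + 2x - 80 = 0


We need two numbers that multiply to -80 and add to 2.
Those numbers are 10 and -8 (since 10 * (-8) = -80 and 10 + (-8) = 2).
So x^2 + 2x - 80 = (x + 10)(x - 8) = 0
Setting each factor to zero: x = -10 or x = 8

x = -10, x = 8


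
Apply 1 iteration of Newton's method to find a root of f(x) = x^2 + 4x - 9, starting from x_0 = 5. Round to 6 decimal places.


Newton's method: x_(n+1) = x_n - f(x_n)/f'(x_n)
f(x) = x^2 + 4x - 9
f'(x) = 2x + 4

Iteration 1:
  f(5.000000) = 36.000000
  f'(5.000000) = 14.000000
  x_1 = 5.000000 - (36.000000)/(14.000000) = 2.428571

x_1 = 2.428571


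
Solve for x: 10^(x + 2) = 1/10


Express both sides with the same base.
1/10 = 10^(-1)
Since the bases match, equate exponents: x + 2 = -1
So x = -1 - (2) = -3

x = -3


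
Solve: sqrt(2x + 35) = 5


Square both sides: 2x + 35 = 5^2 = 25
2x = 25 - 35 = -10
x = -5
Check: sqrt(2*(-5) + 35) = sqrt(25) = 5 ✓

x = -5


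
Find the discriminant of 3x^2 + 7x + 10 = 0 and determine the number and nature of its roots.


For ax^2 + bx + c = 0, discriminant D = b^2 - 4ac
Here a = 3, b = 7, c = 10
D = (7)^2 - 4(3)(10) = 49 - 120 = -71

D = -71 < 0
The equation has no real roots (2 complex conjugate roots).

Discriminant = -71, no real roots (2 complex conjugate roots)


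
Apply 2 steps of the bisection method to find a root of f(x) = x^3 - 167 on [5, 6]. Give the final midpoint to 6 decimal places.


f(x) = x^3 - 167
f(5) = -42 < 0
f(6) = 49 > 0

Step 1: midpoint = (5.000000 + 6.000000)/2 = 5.500000
  f(5.500000) = -0.625000
  f(mid) < 0, so root is in [5.500000, 6.000000]

Step 2: midpoint = (5.500000 + 6.000000)/2 = 5.750000
  f(5.750000) = 23.109375
  f(mid) > 0, so root is in [5.500000, 5.750000]

midpoint = 5.750000


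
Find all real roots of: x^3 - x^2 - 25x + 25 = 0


Let p(x) = x^3 - x^2 - 25x + 25. By the rational root theorem (leading coefficient 1), any rational root is an integer divisor of 25: try ±1, ±2, ... in turn.
Test x = 1: value = 0 ✓, so (x - 1) is a factor.
Synthetic division by (x - 1): bring down 1; 1(1) - 1 = 0; 0(1) - 25 = -25; (-25)(1) + 25 = 0 → quotient x^2 - 25, remainder 0.
Solve the quadratic x^2 - 25 = 0: discriminant = 0^2 - 4(1)(-25) = 0 + 100 = 100.
sqrt(100) = 10, so x = (0 ± 10)/2: x = 5 or x = -5.

x = -5, x = 1, x = 5


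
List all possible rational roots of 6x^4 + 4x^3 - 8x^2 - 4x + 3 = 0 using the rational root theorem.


Rational root theorem: possible roots are ±p/q where:
  p divides the constant term (3): p ∈ {1, 3}
  q divides the leading coefficient (6): q ∈ {1, 2, 3, 6}

All possible rational roots: -3, -3/2, -1, -1/2, -1/3, -1/6, 1/6, 1/3, 1/2, 1, 3/2, 3

-3, -3/2, -1, -1/2, -1/3, -1/6, 1/6, 1/3, 1/2, 1, 3/2, 3


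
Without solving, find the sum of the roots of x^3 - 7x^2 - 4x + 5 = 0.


By Vieta's formulas for x^3 + bx^2 + cx + d = 0:
  r1 + r2 + r3 = -b/a = 7
  r1*r2 + r1*r3 + r2*r3 = c/a = -4
  r1*r2*r3 = -d/a = -5


Sum = 7


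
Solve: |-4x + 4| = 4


An absolute value equation |expr| = 4 gives two cases:
Case 1: -4x + 4 = 4
  -4x = 0, so x = 0
Case 2: -4x + 4 = -4
  -4x = -8, so x = 2

x = 0, x = 2


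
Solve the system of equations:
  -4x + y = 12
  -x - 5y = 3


Using Cramer's rule:
Determinant D = (-4)(-5) - (-1)(1) = 20 + 1 = 21
Dx = (12)(-5) - (3)(1) = -60 - 3 = -63
Dy = (-4)(3) - (-1)(12) = -12 + 12 = 0
x = Dx/D = -63/21 = -3
y = Dy/D = 0/21 = 0

x = -3, y = 0


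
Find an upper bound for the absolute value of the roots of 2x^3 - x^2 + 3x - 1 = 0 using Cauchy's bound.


Cauchy's bound: all roots r satisfy |r| <= 1 + max(|a_i/a_n|) for i = 0,...,n-1
where a_n is the leading coefficient.

Coefficients: [2, -1, 3, -1]
Leading coefficient a_n = 2
Ratios |a_i/a_n|: 1/2, 3/2, 1/2
Maximum ratio: 3/2
Cauchy's bound: |r| <= 1 + 3/2 = 5/2

Upper bound = 5/2


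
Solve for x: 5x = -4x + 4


Starting with: 5x = -4x + 4
Move all x terms to left: (5 + 4)x = 4 - 0
Simplify: 9x = 4
Divide both sides by 9: x = 4/9

x = 4/9


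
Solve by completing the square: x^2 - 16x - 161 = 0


Start: x^2 - 16x - 161 = 0
Move constant: x^2 - 16x = 161
Half of -16 is -8, squared is 64
Add 64 to both sides: x^2 - 16x + 64 = 225
(x - 8)^2 = 225
x - 8 = ±15
x = 8 + 15 = 23 or x = 8 - 15 = -7

x = -7, x = 23


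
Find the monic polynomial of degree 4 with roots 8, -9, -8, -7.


A monic polynomial with roots 8, -9, -8, -7 is:
p(x) = (x - 8)(x + 9)(x + 8)(x + 7)
After multiplying by (x - 8): x - 8
After multiplying by (x + 9): x^2 + x - 72
After multiplying by (x + 8): x^3 + 9x^2 - 64x - 576
After multiplying by (x + 7): x^4 + 16x^3 - x^2 - 1024x - 4032

x^4 + 16x^3 - x^2 - 1024x - 4032


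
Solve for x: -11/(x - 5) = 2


Multiply both sides by (x - 5): -11 = 2(x - 5)
Distribute: -11 = 2x - 10
2x = -11 + 10 = -1
x = -1/2

x = -1/2


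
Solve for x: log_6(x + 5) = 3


Convert to exponential form: x + 5 = 6^3 = 216
x = 216 - 5 = 211
Check: log_6(211 + 5) = log_6(216) = log_6(216) = 3 ✓

x = 211


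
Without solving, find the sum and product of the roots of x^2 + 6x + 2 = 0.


By Vieta's formulas for ax^2 + bx + c = 0:
  Sum of roots = -b/a
  Product of roots = c/a

Here a = 1, b = 6, c = 2
Sum = -(6)/1 = -6
Product = 2/1 = 2

Sum = -6, Product = 2


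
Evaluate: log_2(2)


We need the exponent such that 2^? = 2
2^1 = 2
Therefore log_2(2) = 1

1


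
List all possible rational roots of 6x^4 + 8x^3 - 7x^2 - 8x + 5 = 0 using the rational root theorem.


Rational root theorem: possible roots are ±p/q where:
  p divides the constant term (5): p ∈ {1, 5}
  q divides the leading coefficient (6): q ∈ {1, 2, 3, 6}

All possible rational roots: -5, -5/2, -5/3, -1, -5/6, -1/2, -1/3, -1/6, 1/6, 1/3, 1/2, 5/6, 1, 5/3, 5/2, 5

-5, -5/2, -5/3, -1, -5/6, -1/2, -1/3, -1/6, 1/6, 1/3, 1/2, 5/6, 1, 5/3, 5/2, 5


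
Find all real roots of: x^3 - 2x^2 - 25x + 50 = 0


Let p(x) = x^3 - 2x^2 - 25x + 50. By the rational root theorem (leading coefficient 1), any rational root is an integer divisor of 50: try ±1, ±2, ... in turn.
Test x = 1: value = 24 ≠ 0.
Test x = -1: value = 72 ≠ 0.
Test x = 2: value = 0 ✓, so (x - 2) is a factor.
Synthetic division by (x - 2): bring down 1; 1(2) - 2 = 0; 0(2) - 25 = -25; (-25)(2) + 50 = 0 → quotient x^2 - 25, remainder 0.
Solve the quadratic x^2 - 25 = 0: discriminant = 0^2 - 4(1)(-25) = 0 + 100 = 100.
sqrt(100) = 10, so x = (0 ± 10)/2: x = 5 or x = -5.

x = -5, x = 2, x = 5


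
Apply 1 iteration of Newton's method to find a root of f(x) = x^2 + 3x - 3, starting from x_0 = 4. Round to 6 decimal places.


Newton's method: x_(n+1) = x_n - f(x_n)/f'(x_n)
f(x) = x^2 + 3x - 3
f'(x) = 2x + 3

Iteration 1:
  f(4.000000) = 25.000000
  f'(4.000000) = 11.000000
  x_1 = 4.000000 - (25.000000)/(11.000000) = 1.727273

x_1 = 1.727273


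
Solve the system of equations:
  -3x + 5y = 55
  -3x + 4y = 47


Using Cramer's rule:
Determinant D = (-3)(4) - (-3)(5) = -12 + 15 = 3
Dx = (55)(4) - (47)(5) = 220 - 235 = -15
Dy = (-3)(47) - (-3)(55) = -141 + 165 = 24
x = Dx/D = -15/3 = -5
y = Dy/D = 24/3 = 8

x = -5, y = 8


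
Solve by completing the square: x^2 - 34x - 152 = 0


Start: x^2 - 34x - 152 = 0
Move constant: x^2 - 34x = 152
Half of -34 is -17, squared is 289
Add 289 to both sides: x^2 - 34x + 289 = 441
(x - 17)^2 = 441
x - 17 = ±21
x = 17 + 21 = 38 or x = 17 - 21 = -4

x = -4, x = 38
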